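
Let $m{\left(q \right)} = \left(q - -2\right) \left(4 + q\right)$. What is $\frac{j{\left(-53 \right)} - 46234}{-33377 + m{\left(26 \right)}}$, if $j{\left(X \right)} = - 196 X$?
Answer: $\frac{35846}{32537} \approx 1.1017$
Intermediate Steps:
$m{\left(q \right)} = \left(2 + q\right) \left(4 + q\right)$ ($m{\left(q \right)} = \left(q + 2\right) \left(4 + q\right) = \left(2 + q\right) \left(4 + q\right)$)
$\frac{j{\left(-53 \right)} - 46234}{-33377 + m{\left(26 \right)}} = \frac{\left(-196\right) \left(-53\right) - 46234}{-33377 + \left(8 + 26^{2} + 6 \cdot 26\right)} = \frac{10388 - 46234}{-33377 + \left(8 + 676 + 156\right)} = - \frac{35846}{-33377 + 840} = - \frac{35846}{-32537} = \left(-35846\right) \left(- \frac{1}{32537}\right) = \frac{35846}{32537}$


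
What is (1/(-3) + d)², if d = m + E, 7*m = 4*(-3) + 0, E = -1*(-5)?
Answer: 3844/441 ≈ 8.7166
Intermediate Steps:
E = 5
m = -12/7 (m = (4*(-3) + 0)/7 = (-12 + 0)/7 = (⅐)*(-12) = -12/7 ≈ -1.7143)
d = 23/7 (d = -12/7 + 5 = 23/7 ≈ 3.2857)
(1/(-3) + d)² = (1/(-3) + 23/7)² = (-⅓ + 23/7)² = (62/21)² = 3844/441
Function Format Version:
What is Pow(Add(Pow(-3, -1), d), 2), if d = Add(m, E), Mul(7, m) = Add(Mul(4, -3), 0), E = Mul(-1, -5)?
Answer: Rational(3844, 441) ≈ 8.7166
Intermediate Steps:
E = 5
m = Rational(-12, 7) (m = Mul(Rational(1, 7), Add(Mul(4, -3), 0)) = Mul(Rational(1, 7), Add(-12, 0)) = Mul(Rational(1, 7), -12) = Rational(-12, 7) ≈ -1.7143)
d = Rational(23, 7) (d = Add(Rational(-12, 7), 5) = Rational(23, 7) ≈ 3.2857)
Pow(Add(Pow(-3, -1), d), 2) = Pow(Add(Pow(-3, -1), Rational(23, 7)), 2) = Pow(Add(Rational(-1, 3), Rational(23, 7)), 2) = Pow(Rational(62, 21), 2) = Rational(3844, 441)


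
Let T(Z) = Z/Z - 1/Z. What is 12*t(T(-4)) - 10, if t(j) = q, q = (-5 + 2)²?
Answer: 98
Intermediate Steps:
T(Z) = 1 - 1/Z
q = 9 (q = (-3)² = 9)
t(j) = 9
12*t(T(-4)) - 10 = 12*9 - 10 = 108 - 10 = 98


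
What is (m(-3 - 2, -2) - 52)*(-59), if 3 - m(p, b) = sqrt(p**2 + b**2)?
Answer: 2891 + 59*sqrt(29) ≈ 3208.7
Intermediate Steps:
m(p, b) = 3 - sqrt(b**2 + p**2) (m(p, b) = 3 - sqrt(p**2 + b**2) = 3 - sqrt(b**2 + p**2))
(m(-3 - 2, -2) - 52)*(-59) = ((3 - sqrt((-2)**2 + (-3 - 2)**2)) - 52)*(-59) = ((3 - sqrt(4 + (-5)**2)) - 52)*(-59) = ((3 - sqrt(4 + 25)) - 52)*(-59) = ((3 - sqrt(29)) - 52)*(-59) = (-49 - sqrt(29))*(-59) = 2891 + 59*sqrt(29)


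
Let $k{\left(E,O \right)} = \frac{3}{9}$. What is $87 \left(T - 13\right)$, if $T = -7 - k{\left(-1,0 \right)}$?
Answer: $-1769$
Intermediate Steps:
$k{\left(E,O \right)} = \frac{1}{3}$ ($k{\left(E,O \right)} = 3 \cdot \frac{1}{9} = \frac{1}{3}$)
$T = - \frac{22}{3}$ ($T = -7 - \frac{1}{3} = - \frac{22}{3} \approx -7.3333$)
$87 \left(T - 13\right) = 87 \left(- \frac{22}{3} - 13\right) = 87 \left(- \frac{61}{3}\right) = -1769$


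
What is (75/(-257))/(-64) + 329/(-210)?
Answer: -385403/246720 ≈ -1.5621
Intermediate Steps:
(75/(-257))/(-64) + 329/(-210) = (75*(-1/257))*(-1/64) + 329*(-1/210) = -75/257*(-1/64) - 47/30 = 75/16448 - 47/30 = -385403/246720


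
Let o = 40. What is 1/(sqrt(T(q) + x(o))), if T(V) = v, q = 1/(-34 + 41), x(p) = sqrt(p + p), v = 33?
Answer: 1/sqrt(33 + 4*sqrt(5)) ≈ 0.15441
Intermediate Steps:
x(p) = sqrt(2)*sqrt(p) (x(p) = sqrt(2*p) = sqrt(2)*sqrt(p))
q = 1/7 ≈ 0.14286
T(V) = 33
1/(sqrt(T(q) + x(o))) = 1/(sqrt(33 + sqrt(2)*sqrt(40))) = 1/(sqrt(33 + sqrt(2)*(2*sqrt(10)))) = 1/(sqrt(33 + 4*sqrt(5))) = 1/sqrt(33 + 4*sqrt(5))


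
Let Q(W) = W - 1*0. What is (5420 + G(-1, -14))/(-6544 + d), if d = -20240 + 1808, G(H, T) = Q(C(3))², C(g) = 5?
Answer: -5445/24976 ≈ -0.21801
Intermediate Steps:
Q(W) = W (Q(W) = W + 0 = W)
G(H, T) = 25 (G(H, T) = 5² = 25)
d = -18432
(5420 + G(-1, -14))/(-6544 + d) = (5420 + 25)/(-6544 - 18432) = 5445/(-24976) = 5445*(-1/24976) = -5445/24976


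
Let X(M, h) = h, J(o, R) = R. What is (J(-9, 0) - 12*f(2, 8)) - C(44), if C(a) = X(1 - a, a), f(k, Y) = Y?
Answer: -140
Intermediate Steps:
C(a) = a
(J(-9, 0) - 12*f(2, 8)) - C(44) = (0 - 12*8) - 1*44 = (0 - 96) - 44 = -96 - 44 = -140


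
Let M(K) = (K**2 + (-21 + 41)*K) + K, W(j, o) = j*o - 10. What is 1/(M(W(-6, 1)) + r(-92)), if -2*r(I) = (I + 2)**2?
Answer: -1/4130 ≈ -0.00024213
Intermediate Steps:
W(j, o) = -10 + j*o
M(K) = K**2 + 21*K (M(K) = (K**2 + 20*K) + K = K**2 + 21*K)
r(I) = -(2 + I)**2/2 (r(I) = -(I + 2)**2/2 = -(2 + I)**2/2)
1/(M(W(-6, 1)) + r(-92)) = 1/((-10 - 6*1)*(21 + (-10 - 6*1)) - (2 - 92)**2/2) = 1/((-10 - 6)*(21 + (-10 - 6)) - 1/2*(-90)**2) = 1/(-16*(21 - 16) - 1/2*8100) = 1/(-16*5 - 4050) = 1/(-80 - 4050) = 1/(-4130) = -1/4130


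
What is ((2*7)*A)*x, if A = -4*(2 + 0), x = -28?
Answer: 3136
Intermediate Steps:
A = -8 (A = -4*2 = -8)
((2*7)*A)*x = ((2*7)*(-8))*(-28) = (14*(-8))*(-28) = -112*(-28) = 3136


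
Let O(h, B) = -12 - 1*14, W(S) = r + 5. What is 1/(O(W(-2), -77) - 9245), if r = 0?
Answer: -1/9271 ≈ -0.00010786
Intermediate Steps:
W(S) = 5 (W(S) = 0 + 5 = 5)
O(h, B) = -26 (O(h, B) = -12 - 14 = -26)
1/(O(W(-2), -77) - 9245) = 1/(-26 - 9245) = 1/(-9271) = -1/9271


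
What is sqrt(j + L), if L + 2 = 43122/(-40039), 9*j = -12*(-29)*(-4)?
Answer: 4*I*sqrt(142246275027)/120117 ≈ 12.56*I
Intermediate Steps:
j = -464/3 (j = (-12*(-29)*(-4))/9 = (348*(-4))/9 = (1/9)*(-1392) = -464/3 ≈ -154.67)
L = -123200/40039 (L = -2 + 43122/(-40039) = -2 + 43122*(-1/40039) = -2 - 43122/40039 = -123200/40039 ≈ -3.0770)
sqrt(j + L) = sqrt(-464/3 - 123200/40039) = sqrt(-18947696/120117) = 4*I*sqrt(142246275027)/120117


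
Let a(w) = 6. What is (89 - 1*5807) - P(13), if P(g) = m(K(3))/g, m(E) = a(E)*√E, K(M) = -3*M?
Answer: -5718 - 18*I/13 ≈ -5718.0 - 1.3846*I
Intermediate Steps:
m(E) = 6*√E
P(g) = 18*I/g (P(g) = (6*√(-3*3))/g = (6*√(-9))/g = (6*(3*I))/g = (18*I)/g = 18*I/g)
(89 - 1*5807) - P(13) = (89 - 1*5807) - 18*I/13 = (89 - 5807) - 18*I/13 = -5718 - 18*I/13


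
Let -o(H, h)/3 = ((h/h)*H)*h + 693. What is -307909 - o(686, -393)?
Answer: -1114624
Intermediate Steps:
o(H, h) = -2079 - 3*H*h (o(H, h) = -3*(((h/h)*H)*h + 693) = -3*((1*H)*h + 693) = -3*(H*h + 693) = -3*(693 + H*h) = -2079 - 3*H*h)
-307909 - o(686, -393) = -307909 - (-2079 - 3*686*(-393)) = -307909 - (-2079 + 808794) = -307909 - 1*806715 = -307909 - 806715 = -1114624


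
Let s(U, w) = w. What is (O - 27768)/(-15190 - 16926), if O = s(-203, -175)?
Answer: 27943/32116 ≈ 0.87006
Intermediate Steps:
O = -175
(O - 27768)/(-15190 - 16926) = (-175 - 27768)/(-15190 - 16926) = -27943/(-32116) = -27943*(-1/32116) = 27943/32116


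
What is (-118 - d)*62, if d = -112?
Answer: -372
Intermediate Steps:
(-118 - d)*62 = (-118 - 1*(-112))*62 = (-118 + 112)*62 = -6*62 = -372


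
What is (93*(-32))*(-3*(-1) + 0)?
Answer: -8928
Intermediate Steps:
(93*(-32))*(-3*(-1) + 0) = -2976*(3 + 0) = -2976*3 = -8928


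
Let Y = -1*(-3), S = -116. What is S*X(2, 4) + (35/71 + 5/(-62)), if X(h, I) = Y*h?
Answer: -3061977/4402 ≈ -695.59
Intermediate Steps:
Y = 3
X(h, I) = 3*h
S*X(2, 4) + (35/71 + 5/(-62)) = -348*2 + (35/71 + 5/(-62)) = -116*6 + (35*(1/71) + 5*(-1/62)) = -696 + (35/71 - 5/62) = -696 + 1815/4402 = -3061977/4402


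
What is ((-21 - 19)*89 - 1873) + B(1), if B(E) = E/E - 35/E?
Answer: -5467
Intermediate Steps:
B(E) = 1 - 35/E
((-21 - 19)*89 - 1873) + B(1) = ((-21 - 19)*89 - 1873) + (-35 + 1)/1 = (-40*89 - 1873) + 1*(-34) = (-3560 - 1873) - 34 = -5433 - 34 = -5467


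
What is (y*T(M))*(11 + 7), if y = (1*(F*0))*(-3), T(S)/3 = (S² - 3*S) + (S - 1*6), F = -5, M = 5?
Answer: 0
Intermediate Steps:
T(S) = -18 - 6*S + 3*S² (T(S) = 3*((S² - 3*S) + (S - 1*6)) = 3*((S² - 3*S) + (S - 6)) = 3*((S² - 3*S) + (-6 + S)) = 3*(-6 + S² - 2*S) = -18 - 6*S + 3*S²)
y = 0 (y = (1*(-5*0))*(-3) = (1*0)*(-3) = 0*(-3) = 0)
(y*T(M))*(11 + 7) = (0*(-18 - 6*5 + 3*5²))*(11 + 7) = (0*(-18 - 30 + 3*25))*18 = (0*(-18 - 30 + 75))*18 = (0*27)*18 = 0*18 = 0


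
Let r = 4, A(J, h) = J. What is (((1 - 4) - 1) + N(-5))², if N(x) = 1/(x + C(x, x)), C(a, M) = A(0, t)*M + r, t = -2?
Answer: 25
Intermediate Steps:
C(a, M) = 4 (C(a, M) = 0*M + 4 = 0 + 4 = 4)
N(x) = 1/(4 + x) (N(x) = 1/(x + 4) = 1/(4 + x))
(((1 - 4) - 1) + N(-5))² = (((1 - 4) - 1) + 1/(4 - 5))² = ((-3 - 1) + 1/(-1))² = (-4 - 1)² = (-5)² = 25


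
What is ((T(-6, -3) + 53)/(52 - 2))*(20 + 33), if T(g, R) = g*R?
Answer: 3763/50 ≈ 75.260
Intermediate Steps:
T(g, R) = R*g
((T(-6, -3) + 53)/(52 - 2))*(20 + 33) = ((-3*(-6) + 53)/(52 - 2))*(20 + 33) = ((18 + 53)/50)*53 = (71*(1/50))*53 = (71/50)*53 = 3763/50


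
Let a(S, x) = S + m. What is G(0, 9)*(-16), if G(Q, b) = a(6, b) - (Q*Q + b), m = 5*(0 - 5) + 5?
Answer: 368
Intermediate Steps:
m = -20 (m = 5*(-5) + 5 = -25 + 5 = -20)
a(S, x) = -20 + S (a(S, x) = S - 20 = -20 + S)
G(Q, b) = -14 - b - Q² (G(Q, b) = (-20 + 6) - (Q*Q + b) = -14 - (Q² + b) = -14 - (b + Q²) = -14 + (-b - Q²) = -14 - b - Q²)
G(0, 9)*(-16) = (-14 - 1*9 - 1*0²)*(-16) = (-14 - 9 - 1*0)*(-16) = (-14 - 9 + 0)*(-16) = -23*(-16) = 368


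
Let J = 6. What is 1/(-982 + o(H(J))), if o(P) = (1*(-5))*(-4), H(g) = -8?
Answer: -1/962 ≈ -0.0010395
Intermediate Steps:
o(P) = 20 (o(P) = -5*(-4) = 20)
1/(-982 + o(H(J))) = 1/(-982 + 20) = 1/(-962) = -1/962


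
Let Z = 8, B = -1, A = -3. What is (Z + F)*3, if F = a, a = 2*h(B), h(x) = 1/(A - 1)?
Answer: 45/2 ≈ 22.500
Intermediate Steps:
h(x) = -¼ (h(x) = 1/(-3 - 1) = 1/(-4) = -¼)
a = -½ (a = 2*(-¼) = -½ ≈ -0.50000)
F = -½ ≈ -0.50000
(Z + F)*3 = (8 - ½)*3 = (15/2)*3 = 45/2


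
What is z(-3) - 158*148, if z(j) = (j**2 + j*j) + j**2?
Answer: -23357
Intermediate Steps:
z(j) = 3*j**2 (z(j) = (j**2 + j**2) + j**2 = 2*j**2 + j**2 = 3*j**2)
z(-3) - 158*148 = 3*(-3)**2 - 158*148 = 3*9 - 23384 = 27 - 23384 = -23357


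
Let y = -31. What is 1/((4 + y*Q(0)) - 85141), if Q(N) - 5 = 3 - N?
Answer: -1/85385 ≈ -1.1712e-5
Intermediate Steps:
Q(N) = 8 - N (Q(N) = 5 + (3 - N) = 8 - N)
1/((4 + y*Q(0)) - 85141) = 1/((4 - 31*(8 - 1*0)) - 85141) = 1/((4 - 31*(8 + 0)) - 85141) = 1/((4 - 31*8) - 85141) = 1/((4 - 248) - 85141) = 1/(-244 - 85141) = 1/(-85385) = -1/85385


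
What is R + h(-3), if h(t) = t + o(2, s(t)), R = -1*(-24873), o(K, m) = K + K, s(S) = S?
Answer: 24874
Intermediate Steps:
o(K, m) = 2*K
R = 24873
h(t) = 4 + t (h(t) = t + 2*2 = t + 4 = 4 + t)
R + h(-3) = 24873 + (4 - 3) = 24873 + 1 = 24874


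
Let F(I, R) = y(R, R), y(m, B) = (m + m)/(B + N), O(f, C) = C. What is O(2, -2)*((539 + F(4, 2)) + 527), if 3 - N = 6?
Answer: -2124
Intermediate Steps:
N = -3 (N = 3 - 1*6 = 3 - 6 = -3)
y(m, B) = 2*m/(-3 + B) (y(m, B) = (m + m)/(B - 3) = (2*m)/(-3 + B) = 2*m/(-3 + B))
F(I, R) = 2*R/(-3 + R)
O(2, -2)*((539 + F(4, 2)) + 527) = -2*((539 + 2*2/(-3 + 2)) + 527) = -2*((539 + 2*2/(-1)) + 527) = -2*((539 + 2*2*(-1)) + 527) = -2*((539 - 4) + 527) = -2*(535 + 527) = -2*1062 = -2124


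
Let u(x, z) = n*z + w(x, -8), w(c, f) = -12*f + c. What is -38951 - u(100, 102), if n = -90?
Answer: -29967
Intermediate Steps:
w(c, f) = c - 12*f
u(x, z) = 96 + x - 90*z (u(x, z) = -90*z + (x - 12*(-8)) = -90*z + (x + 96) = -90*z + (96 + x) = 96 + x - 90*z)
-38951 - u(100, 102) = -38951 - (96 + 100 - 90*102) = -38951 - (96 + 100 - 9180) = -38951 - 1*(-8984) = -38951 + 8984 = -29967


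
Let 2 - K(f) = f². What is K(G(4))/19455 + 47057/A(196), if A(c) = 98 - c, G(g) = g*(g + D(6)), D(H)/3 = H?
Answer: -916252651/1906590 ≈ -480.57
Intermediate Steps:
D(H) = 3*H
G(g) = g*(18 + g) (G(g) = g*(g + 3*6) = g*(g + 18) = g*(18 + g))
K(f) = 2 - f²
K(G(4))/19455 + 47057/A(196) = (2 - (4*(18 + 4))²)/19455 + 47057/(98 - 1*196) = (2 - (4*22)²)*(1/19455) + 47057/(98 - 196) = (2 - 1*88²)*(1/19455) + 47057/(-98) = (2 - 1*7744)*(1/19455) + 47057*(-1/98) = (2 - 7744)*(1/19455) - 47057/98 = -7742*1/19455 - 47057/98 = -7742/19455 - 47057/98 = -916252651/1906590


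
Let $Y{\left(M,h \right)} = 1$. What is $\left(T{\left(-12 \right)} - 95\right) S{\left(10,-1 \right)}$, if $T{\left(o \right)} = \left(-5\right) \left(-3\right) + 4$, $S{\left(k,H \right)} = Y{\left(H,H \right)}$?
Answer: $-76$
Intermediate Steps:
$S{\left(k,H \right)} = 1$
$T{\left(o \right)} = 19$ ($T{\left(o \right)} = 15 + 4 = 19$)
$\left(T{\left(-12 \right)} - 95\right) S{\left(10,-1 \right)} = \left(19 - 95\right) 1 = \left(-76\right) 1 = -76$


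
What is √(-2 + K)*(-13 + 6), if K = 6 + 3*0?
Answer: -14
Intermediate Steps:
K = 6 (K = 6 + 0 = 6)
√(-2 + K)*(-13 + 6) = √(-2 + 6)*(-13 + 6) = √4*(-7) = 2*(-7) = -14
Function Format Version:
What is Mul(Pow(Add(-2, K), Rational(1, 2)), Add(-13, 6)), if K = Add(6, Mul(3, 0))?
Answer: -14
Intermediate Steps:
K = 6 (K = Add(6, 0) = 6)
Mul(Pow(Add(-2, K), Rational(1, 2)), Add(-13, 6)) = Mul(Pow(Add(-2, 6), Rational(1, 2)), Add(-13, 6)) = Mul(Pow(4, Rational(1, 2)), -7) = Mul(2, -7) = -14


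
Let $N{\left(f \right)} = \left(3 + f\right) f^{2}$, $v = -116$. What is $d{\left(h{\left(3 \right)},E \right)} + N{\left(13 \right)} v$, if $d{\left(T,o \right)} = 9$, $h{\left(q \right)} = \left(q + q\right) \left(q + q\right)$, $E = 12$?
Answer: $-313655$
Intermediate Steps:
$h{\left(q \right)} = 4 q^{2}$ ($h{\left(q \right)} = 2 q 2 q = 4 q^{2}$)
$N{\left(f \right)} = f^{2} \left(3 + f\right)$
$d{\left(h{\left(3 \right)},E \right)} + N{\left(13 \right)} v = 9 + 13^{2} \left(3 + 13\right) \left(-116\right) = 9 + 169 \cdot 16 \left(-116\right) = 9 + 2704 \left(-116\right) = 9 - 313664 = -313655$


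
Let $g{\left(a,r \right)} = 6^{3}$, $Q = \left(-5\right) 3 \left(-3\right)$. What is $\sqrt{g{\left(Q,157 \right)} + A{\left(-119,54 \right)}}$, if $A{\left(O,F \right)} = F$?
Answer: $3 \sqrt{30} \approx 16.432$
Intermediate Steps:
$Q = 45$ ($Q = \left(-15\right) \left(-3\right) = 45$)
$g{\left(a,r \right)} = 216$
$\sqrt{g{\left(Q,157 \right)} + A{\left(-119,54 \right)}} = \sqrt{216 + 54} = \sqrt{270} = 3 \sqrt{30}$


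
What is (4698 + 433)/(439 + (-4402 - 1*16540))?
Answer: -733/2929 ≈ -0.25026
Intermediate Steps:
(4698 + 433)/(439 + (-4402 - 1*16540)) = 5131/(439 + (-4402 - 16540)) = 5131/(439 - 20942) = 5131/(-20503) = 5131*(-1/20503) = -733/2929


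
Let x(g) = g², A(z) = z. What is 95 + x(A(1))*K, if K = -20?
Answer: 75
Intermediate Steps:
95 + x(A(1))*K = 95 + 1²*(-20) = 95 + 1*(-20) = 95 - 20 = 75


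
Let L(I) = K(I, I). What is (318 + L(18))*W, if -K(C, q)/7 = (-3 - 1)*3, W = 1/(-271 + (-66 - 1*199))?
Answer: -¾ ≈ -0.75000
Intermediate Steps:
W = -1/536 (W = 1/(-271 + (-66 - 199)) = 1/(-271 - 265) = 1/(-536) = -1/536 ≈ -0.0018657)
K(C, q) = 84 (K(C, q) = -7*(-3 - 1)*3 = -(-28)*3 = -7*(-12) = 84)
L(I) = 84
(318 + L(18))*W = (318 + 84)*(-1/536) = 402*(-1/536) = -¾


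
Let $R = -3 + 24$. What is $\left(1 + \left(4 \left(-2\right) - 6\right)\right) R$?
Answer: $-273$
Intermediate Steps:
$R = 21$
$\left(1 + \left(4 \left(-2\right) - 6\right)\right) R = \left(1 + \left(4 \left(-2\right) - 6\right)\right) 21 = \left(1 - 14\right) 21 = \left(-13\right) 21 = -273$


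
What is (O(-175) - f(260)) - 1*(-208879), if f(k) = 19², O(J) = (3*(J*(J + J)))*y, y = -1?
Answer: 24768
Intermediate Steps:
O(J) = -6*J² (O(J) = (3*(J*(J + J)))*(-1) = (3*(J*(2*J)))*(-1) = (3*(2*J²))*(-1) = (6*J²)*(-1) = -6*J²)
f(k) = 361
(O(-175) - f(260)) - 1*(-208879) = (-6*(-175)² - 1*361) - 1*(-208879) = (-6*30625 - 361) + 208879 = (-183750 - 361) + 208879 = -184111 + 208879 = 24768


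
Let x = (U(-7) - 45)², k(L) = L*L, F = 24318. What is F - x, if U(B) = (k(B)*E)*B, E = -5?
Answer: -2764582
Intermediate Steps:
k(L) = L²
U(B) = -5*B³ (U(B) = (B²*(-5))*B = (-5*B²)*B = -5*B³)
x = 2788900 (x = (-5*(-7)³ - 45)² = (-5*(-343) - 45)² = (1715 - 45)² = 1670² = 2788900)
F - x = 24318 - 1*2788900 = 24318 - 2788900 = -2764582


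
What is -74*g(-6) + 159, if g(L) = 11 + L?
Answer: -211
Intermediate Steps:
-74*g(-6) + 159 = -74*(11 - 6) + 159 = -74*5 + 159 = -370 + 159 = -211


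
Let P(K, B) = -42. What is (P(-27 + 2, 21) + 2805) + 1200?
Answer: 3963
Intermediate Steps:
(P(-27 + 2, 21) + 2805) + 1200 = (-42 + 2805) + 1200 = 2763 + 1200 = 3963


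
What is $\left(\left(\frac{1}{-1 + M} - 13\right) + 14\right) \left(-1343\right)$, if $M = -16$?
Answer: $-1264$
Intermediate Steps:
$\left(\left(\frac{1}{-1 + M} - 13\right) + 14\right) \left(-1343\right) = \left(\left(\frac{1}{-1 - 16} - 13\right) + 14\right) \left(-1343\right) = \left(\left(\frac{1}{-17} - 13\right) + 14\right) \left(-1343\right) = \left(\left(- \frac{1}{17} - 13\right) + 14\right) \left(-1343\right) = \left(- \frac{222}{17} + 14\right) \left(-1343\right) = \frac{16}{17} \left(-1343\right) = -1264$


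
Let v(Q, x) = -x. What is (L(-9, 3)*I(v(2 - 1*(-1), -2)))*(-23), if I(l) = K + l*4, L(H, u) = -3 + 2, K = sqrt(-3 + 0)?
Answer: 184 + 23*I*sqrt(3) ≈ 184.0 + 39.837*I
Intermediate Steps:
K = I*sqrt(3) (K = sqrt(-3) = I*sqrt(3) ≈ 1.732*I)
L(H, u) = -1
I(l) = 4*l + I*sqrt(3) (I(l) = I*sqrt(3) + l*4 = I*sqrt(3) + 4*l = 4*l + I*sqrt(3))
(L(-9, 3)*I(v(2 - 1*(-1), -2)))*(-23) = -(4*(-1*(-2)) + I*sqrt(3))*(-23) = -(4*2 + I*sqrt(3))*(-23) = -(8 + I*sqrt(3))*(-23) = (-8 - I*sqrt(3))*(-23) = 184 + 23*I*sqrt(3)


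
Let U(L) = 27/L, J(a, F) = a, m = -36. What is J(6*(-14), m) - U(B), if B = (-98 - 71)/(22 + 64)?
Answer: -11874/169 ≈ -70.260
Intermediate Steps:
B = -169/86 ≈ -1.9651
J(6*(-14), m) - U(B) = 6*(-14) - 27/(-169/86) = -84 - 27*(-86)/169 = -84 - 1*(-2322/169) = -84 + 2322/169 = -11874/169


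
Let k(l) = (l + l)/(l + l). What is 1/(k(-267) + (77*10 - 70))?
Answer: 1/701 ≈ 0.0014265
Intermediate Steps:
k(l) = 1 (k(l) = (2*l)/((2*l)) = (2*l)*(1/(2*l)) = 1)
1/(k(-267) + (77*10 - 70)) = 1/(1 + (77*10 - 70)) = 1/(1 + (770 - 70)) = 1/(1 + 700) = 1/701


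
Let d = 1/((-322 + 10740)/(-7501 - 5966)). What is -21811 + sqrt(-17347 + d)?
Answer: -21811 + I*sqrt(1882892156434)/10418 ≈ -21811.0 + 131.71*I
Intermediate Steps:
d = -13467/10418 (d = 1/(10418/(-13467)) = 1/(10418*(-1/13467)) = 1/(-10418/13467) = -13467/10418 ≈ -1.2927)
-21811 + sqrt(-17347 + d) = -21811 + sqrt(-17347 - 13467/10418) = -21811 + sqrt(-180734513/10418) = -21811 + I*sqrt(1882892156434)/10418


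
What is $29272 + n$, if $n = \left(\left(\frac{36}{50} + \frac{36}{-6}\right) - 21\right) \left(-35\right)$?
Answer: $\frac{150959}{5} \approx 30192.0$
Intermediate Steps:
$n = \frac{4599}{5}$ ($n = \left(\left(36 \cdot \frac{1}{50} + 36 \left(- \frac{1}{6}\right)\right) - 21\right) \left(-35\right) = \left(\left(\frac{18}{25} - 6\right) - 21\right) \left(-35\right) = \left(- \frac{132}{25} - 21\right) \left(-35\right) = \left(- \frac{657}{25}\right) \left(-35\right) = \frac{4599}{5} \approx 919.8$)
$29272 + n = 29272 + \frac{4599}{5} = \frac{150959}{5}$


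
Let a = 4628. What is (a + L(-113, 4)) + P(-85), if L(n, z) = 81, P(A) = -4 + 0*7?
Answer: 4705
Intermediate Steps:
P(A) = -4 (P(A) = -4 + 0 = -4)
(a + L(-113, 4)) + P(-85) = (4628 + 81) - 4 = 4709 - 4 = 4705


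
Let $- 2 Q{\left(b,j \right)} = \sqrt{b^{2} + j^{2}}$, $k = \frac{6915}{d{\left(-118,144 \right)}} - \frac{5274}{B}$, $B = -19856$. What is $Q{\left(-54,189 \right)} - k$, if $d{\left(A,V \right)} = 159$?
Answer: $- \frac{23023801}{526184} - \frac{27 \sqrt{53}}{2} \approx -142.04$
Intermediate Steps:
$k = \frac{23023801}{526184}$ ($k = \frac{6915}{159} - \frac{5274}{-19856} = 6915 \cdot \frac{1}{159} - - \frac{2637}{9928} = \frac{2305}{53} + \frac{2637}{9928} = \frac{23023801}{526184} \approx 43.756$)
$Q{\left(b,j \right)} = - \frac{\sqrt{b^{2} + j^{2}}}{2}$
$Q{\left(-54,189 \right)} - k = - \frac{\sqrt{\left(-54\right)^{2} + 189^{2}}}{2} - \frac{23023801}{526184} = - \frac{\sqrt{2916 + 35721}}{2} - \frac{23023801}{526184} = - \frac{\sqrt{38637}}{2} - \frac{23023801}{526184} = - \frac{27 \sqrt{53}}{2} - \frac{23023801}{526184} = - \frac{23023801}{526184} - \frac{27 \sqrt{53}}{2}$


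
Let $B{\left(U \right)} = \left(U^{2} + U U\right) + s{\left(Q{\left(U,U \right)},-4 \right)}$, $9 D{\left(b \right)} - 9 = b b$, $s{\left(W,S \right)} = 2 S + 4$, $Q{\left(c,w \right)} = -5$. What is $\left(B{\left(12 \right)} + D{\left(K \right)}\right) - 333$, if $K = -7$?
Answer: $- \frac{383}{9} \approx -42.556$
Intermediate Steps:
$s{\left(W,S \right)} = 4 + 2 S$
$D{\left(b \right)} = 1 + \frac{b^{2}}{9}$ ($D{\left(b \right)} = 1 + \frac{b b}{9} = 1 + \frac{b^{2}}{9}$)
$B{\left(U \right)} = -4 + 2 U^{2}$ ($B{\left(U \right)} = \left(U^{2} + U U\right) + \left(4 + 2 \left(-4\right)\right) = \left(U^{2} + U^{2}\right) + \left(4 - 8\right) = 2 U^{2} - 4 = -4 + 2 U^{2}$)
$\left(B{\left(12 \right)} + D{\left(K \right)}\right) - 333 = \left(\left(-4 + 2 \cdot 12^{2}\right) + \left(1 + \frac{\left(-7\right)^{2}}{9}\right)\right) - 333 = \left(\left(-4 + 2 \cdot 144\right) + \left(1 + \frac{1}{9} \cdot 49\right)\right) - 333 = \left(\left(-4 + 288\right) + \left(1 + \frac{49}{9}\right)\right) - 333 = \left(284 + \frac{58}{9}\right) - 333 = \frac{2614}{9} - 333 = - \frac{383}{9}$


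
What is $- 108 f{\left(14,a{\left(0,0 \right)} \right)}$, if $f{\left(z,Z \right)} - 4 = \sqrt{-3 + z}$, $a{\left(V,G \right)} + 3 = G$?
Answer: $-432 - 108 \sqrt{11} \approx -790.2$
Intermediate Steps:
$a{\left(V,G \right)} = -3 + G$
$f{\left(z,Z \right)} = 4 + \sqrt{-3 + z}$
$- 108 f{\left(14,a{\left(0,0 \right)} \right)} = - 108 \left(4 + \sqrt{-3 + 14}\right) = - 108 \left(4 + \sqrt{11}\right) = -432 - 108 \sqrt{11}$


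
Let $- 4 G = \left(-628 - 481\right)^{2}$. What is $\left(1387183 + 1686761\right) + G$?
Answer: $\frac{11065895}{4} \approx 2.7665 \cdot 10^{6}$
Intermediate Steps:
$G = - \frac{1229881}{4}$ ($G = - \frac{\left(-628 - 481\right)^{2}}{4} = - \frac{\left(-1109\right)^{2}}{4} = \left(- \frac{1}{4}\right) 1229881 = - \frac{1229881}{4} \approx -3.0747 \cdot 10^{5}$)
$\left(1387183 + 1686761\right) + G = \left(1387183 + 1686761\right) - \frac{1229881}{4} = 3073944 - \frac{1229881}{4} = \frac{11065895}{4}$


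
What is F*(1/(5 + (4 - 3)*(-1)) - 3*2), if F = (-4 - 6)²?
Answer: -575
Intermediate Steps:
F = 100 (F = (-10)² = 100)
F*(1/(5 + (4 - 3)*(-1)) - 3*2) = 100*(1/(5 + (4 - 3)*(-1)) - 3*2) = 100*(1/(5 + 1*(-1)) - 6) = 100*(1/(5 - 1) - 6) = 100*(1/4 - 6) = 100*(¼ - 6) = 100*(-23/4) = -575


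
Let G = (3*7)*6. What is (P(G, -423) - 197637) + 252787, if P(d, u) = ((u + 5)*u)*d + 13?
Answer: 22333727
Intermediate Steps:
G = 126 (G = 21*6 = 126)
P(d, u) = 13 + d*u*(5 + u) (P(d, u) = ((5 + u)*u)*d + 13 = (u*(5 + u))*d + 13 = d*u*(5 + u) + 13 = 13 + d*u*(5 + u))
(P(G, -423) - 197637) + 252787 = ((13 + 126*(-423)² + 5*126*(-423)) - 197637) + 252787 = ((13 + 126*178929 - 266490) - 197637) + 252787 = ((13 + 22545054 - 266490) - 197637) + 252787 = (22278577 - 197637) + 252787 = 22080940 + 252787 = 22333727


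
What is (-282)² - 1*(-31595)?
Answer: 111119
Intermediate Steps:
(-282)² - 1*(-31595) = 79524 + 31595 = 111119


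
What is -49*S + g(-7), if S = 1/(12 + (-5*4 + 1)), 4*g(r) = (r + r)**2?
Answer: 56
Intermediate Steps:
g(r) = r**2 (g(r) = (r + r)**2/4 = (2*r)**2/4 = (4*r**2)/4 = r**2)
S = -1/7 (S = 1/(12 + (-20 + 1)) = 1/(12 - 19) = 1/(-7) = -1/7 ≈ -0.14286)
-49*S + g(-7) = -49*(-1/7) + (-7)**2 = 7 + 49 = 56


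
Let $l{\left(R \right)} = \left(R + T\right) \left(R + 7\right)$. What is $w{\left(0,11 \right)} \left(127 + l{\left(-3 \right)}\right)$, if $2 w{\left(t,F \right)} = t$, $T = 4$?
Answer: $0$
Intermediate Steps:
$l{\left(R \right)} = \left(4 + R\right) \left(7 + R\right)$ ($l{\left(R \right)} = \left(R + 4\right) \left(R + 7\right) = \left(4 + R\right) \left(7 + R\right)$)
$w{\left(t,F \right)} = \frac{t}{2}$
$w{\left(0,11 \right)} \left(127 + l{\left(-3 \right)}\right) = \frac{1}{2} \cdot 0 \left(127 + \left(28 + \left(-3\right)^{2} + 11 \left(-3\right)\right)\right) = 0 \left(127 + \left(28 + 9 - 33\right)\right) = 0 \left(127 + 4\right) = 0 \cdot 131 = 0$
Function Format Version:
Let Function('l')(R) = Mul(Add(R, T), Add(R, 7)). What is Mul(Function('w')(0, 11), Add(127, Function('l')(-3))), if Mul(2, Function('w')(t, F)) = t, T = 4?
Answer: 0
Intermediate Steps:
Function('l')(R) = Mul(Add(4, R), Add(7, R)) (Function('l')(R) = Mul(Add(R, 4), Add(R, 7)) = Mul(Add(4, R), Add(7, R)))
Function('w')(t, F) = Mul(Rational(1, 2), t)
Mul(Function('w')(0, 11), Add(127, Function('l')(-3))) = Mul(Mul(Rational(1, 2), 0), Add(127, Add(28, Pow(-3, 2), Mul(11, -3)))) = Mul(0, Add(127, Add(28, 9, -33))) = Mul(0, Add(127, 4)) = Mul(0, 131) = 0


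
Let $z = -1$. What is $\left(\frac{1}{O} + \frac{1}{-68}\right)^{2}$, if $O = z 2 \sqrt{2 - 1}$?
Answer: $\frac{1225}{4624} \approx 0.26492$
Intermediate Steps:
$O = -2$ ($O = \left(-1\right) 2 \sqrt{2 - 1} = - 2 \sqrt{1} = \left(-2\right) 1 = -2$)
$\left(\frac{1}{O} + \frac{1}{-68}\right)^{2} = \left(\frac{1}{-2} + \frac{1}{-68}\right)^{2} = \left(- \frac{1}{2} - \frac{1}{68}\right)^{2} = \left(- \frac{35}{68}\right)^{2} = \frac{1225}{4624}$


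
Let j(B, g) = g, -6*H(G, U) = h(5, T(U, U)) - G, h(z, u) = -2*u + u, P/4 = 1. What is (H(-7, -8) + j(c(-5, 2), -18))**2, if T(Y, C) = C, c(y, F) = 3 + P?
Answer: 1681/4 ≈ 420.25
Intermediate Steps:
P = 4 (P = 4*1 = 4)
c(y, F) = 7 (c(y, F) = 3 + 4 = 7)
h(z, u) = -u
H(G, U) = G/6 + U/6 (H(G, U) = -(-U - G)/6 = -(-G - U)/6 = G/6 + U/6)
(H(-7, -8) + j(c(-5, 2), -18))**2 = (((1/6)*(-7) + (1/6)*(-8)) - 18)**2 = ((-7/6 - 4/3) - 18)**2 = (-5/2 - 18)**2 = (-41/2)**2 = 1681/4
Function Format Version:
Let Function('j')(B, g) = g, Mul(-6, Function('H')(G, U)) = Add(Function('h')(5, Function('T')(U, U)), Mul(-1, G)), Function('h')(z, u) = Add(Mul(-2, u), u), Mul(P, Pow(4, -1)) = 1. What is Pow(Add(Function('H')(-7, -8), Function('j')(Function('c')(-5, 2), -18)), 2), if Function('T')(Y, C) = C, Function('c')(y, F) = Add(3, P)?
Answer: Rational(1681, 4) ≈ 420.25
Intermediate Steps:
P = 4 (P = Mul(4, 1) = 4)
Function('c')(y, F) = 7 (Function('c')(y, F) = Add(3, 4) = 7)
Function('h')(z, u) = Mul(-1, u)
Function('H')(G, U) = Add(Mul(Rational(1, 6), G), Mul(Rational(1, 6), U)) (Function('H')(G, U) = Mul(Rational(-1, 6), Add(Mul(-1, U), Mul(-1, G))) = Mul(Rational(-1, 6), Add(Mul(-1, G), Mul(-1, U))) = Add(Mul(Rational(1, 6), G), Mul(Rational(1, 6), U)))
Pow(Add(Function('H')(-7, -8), Function('j')(Function('c')(-5, 2), -18)), 2) = Pow(Add(Add(Mul(Rational(1, 6), -7), Mul(Rational(1, 6), -8)), -18), 2) = Pow(Add(Add(Rational(-7, 6), Rational(-4, 3)), -18), 2) = Pow(Add(Rational(-5, 2), -18), 2) = Pow(Rational(-41, 2), 2) = Rational(1681, 4)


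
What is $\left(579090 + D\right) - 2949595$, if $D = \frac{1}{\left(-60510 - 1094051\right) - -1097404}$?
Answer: $- \frac{135490954286}{57157} \approx -2.3705 \cdot 10^{6}$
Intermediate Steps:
$D = - \frac{1}{57157}$ ($D = \frac{1}{\left(-60510 - 1094051\right) + \left(-116550 + 1213954\right)} = \frac{1}{-1154561 + 1097404} = \frac{1}{-57157} = - \frac{1}{57157} \approx -1.7496 \cdot 10^{-5}$)
$\left(579090 + D\right) - 2949595 = \left(579090 - \frac{1}{57157}\right) - 2949595 = \frac{33099047129}{57157} - 2949595 = - \frac{135490954286}{57157}$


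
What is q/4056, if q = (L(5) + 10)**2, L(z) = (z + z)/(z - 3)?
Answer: 75/1352 ≈ 0.055473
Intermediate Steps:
L(z) = 2*z/(-3 + z) (L(z) = (2*z)/(-3 + z) = 2*z/(-3 + z))
q = 225 (q = (2*5/(-3 + 5) + 10)**2 = (2*5/2 + 10)**2 = (2*5*(1/2) + 10)**2 = (5 + 10)**2 = 15**2 = 225)
q/4056 = 225/4056 = 225*(1/4056) = 75/1352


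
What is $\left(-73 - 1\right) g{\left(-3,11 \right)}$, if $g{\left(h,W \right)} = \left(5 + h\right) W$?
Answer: $-1628$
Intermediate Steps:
$g{\left(h,W \right)} = W \left(5 + h\right)$
$\left(-73 - 1\right) g{\left(-3,11 \right)} = \left(-73 - 1\right) 11 \left(5 - 3\right) = - 74 \cdot 11 \cdot 2 = \left(-74\right) 22 = -1628$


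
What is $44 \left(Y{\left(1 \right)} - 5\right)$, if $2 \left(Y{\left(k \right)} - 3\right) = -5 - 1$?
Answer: $-220$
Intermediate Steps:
$Y{\left(k \right)} = 0$ ($Y{\left(k \right)} = 3 + \frac{-5 - 1}{2} = 3 + \frac{1}{2} \left(-6\right) = 3 - 3 = 0$)
$44 \left(Y{\left(1 \right)} - 5\right) = 44 \left(0 - 5\right) = 44 \left(-5\right) = -220$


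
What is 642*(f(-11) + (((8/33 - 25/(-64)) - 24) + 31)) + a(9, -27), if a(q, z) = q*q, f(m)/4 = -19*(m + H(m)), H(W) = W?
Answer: 379598707/352 ≈ 1.0784e+6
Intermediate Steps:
f(m) = -152*m (f(m) = 4*(-19*(m + m)) = 4*(-38*m) = -152*m)
a(q, z) = q²
642*(f(-11) + (((8/33 - 25/(-64)) - 24) + 31)) + a(9, -27) = 642*(-152*(-11) + (((8/33 - 25/(-64)) - 24) + 31)) + 9² = 642*(1672 + (((8*(1/33) - 25*(-1/64)) - 24) + 31)) + 81 = 642*(1672 + (((8/33 + 25/64) - 24) + 31)) + 81 = 642*(1672 + ((1337/2112 - 24) + 31)) + 81 = 642*(1672 + (-49351/2112 + 31)) + 81 = 642*(1672 + 16121/2112) + 81 = 642*(3547385/2112) + 81 = 379570195/352 + 81 = 379598707/352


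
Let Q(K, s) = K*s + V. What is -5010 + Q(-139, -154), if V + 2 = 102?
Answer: 16496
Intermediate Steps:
V = 100 (V = -2 + 102 = 100)
Q(K, s) = 100 + K*s (Q(K, s) = K*s + 100 = 100 + K*s)
-5010 + Q(-139, -154) = -5010 + (100 - 139*(-154)) = -5010 + (100 + 21406) = -5010 + 21506 = 16496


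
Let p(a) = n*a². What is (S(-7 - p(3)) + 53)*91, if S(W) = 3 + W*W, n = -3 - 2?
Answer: 136500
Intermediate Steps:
n = -5
p(a) = -5*a²
S(W) = 3 + W²
(S(-7 - p(3)) + 53)*91 = ((3 + (-7 - (-5)*3²)²) + 53)*91 = ((3 + (-7 - (-5)*9)²) + 53)*91 = ((3 + (-7 - 1*(-45))²) + 53)*91 = ((3 + (-7 + 45)²) + 53)*91 = ((3 + 38²) + 53)*91 = ((3 + 1444) + 53)*91 = (1447 + 53)*91 = 1500*91 = 136500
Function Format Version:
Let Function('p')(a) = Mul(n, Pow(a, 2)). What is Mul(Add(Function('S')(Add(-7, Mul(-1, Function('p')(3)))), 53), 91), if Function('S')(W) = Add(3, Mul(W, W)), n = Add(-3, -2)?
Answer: 136500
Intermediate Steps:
n = -5
Function('p')(a) = Mul(-5, Pow(a, 2))
Function('S')(W) = Add(3, Pow(W, 2))
Mul(Add(Function('S')(Add(-7, Mul(-1, Function('p')(3)))), 53), 91) = Mul(Add(Add(3, Pow(Add(-7, Mul(-1, Mul(-5, Pow(3, 2)))), 2)), 53), 91) = Mul(Add(Add(3, Pow(Add(-7, Mul(-1, Mul(-5, 9))), 2)), 53), 91) = Mul(Add(Add(3, Pow(Add(-7, Mul(-1, -45)), 2)), 53), 91) = Mul(Add(Add(3, Pow(Add(-7, 45), 2)), 53), 91) = Mul(Add(Add(3, Pow(38, 2)), 53), 91) = Mul(Add(Add(3, 1444), 53), 91) = Mul(Add(1447, 53), 91) = Mul(1500, 91) = 136500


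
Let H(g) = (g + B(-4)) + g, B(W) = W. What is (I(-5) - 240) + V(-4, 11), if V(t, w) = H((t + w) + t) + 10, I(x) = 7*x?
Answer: -263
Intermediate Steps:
H(g) = -4 + 2*g (H(g) = (g - 4) + g = (-4 + g) + g = -4 + 2*g)
V(t, w) = 6 + 2*w + 4*t (V(t, w) = (-4 + 2*((t + w) + t)) + 10 = (-4 + 2*(w + 2*t)) + 10 = (-4 + (2*w + 4*t)) + 10 = (-4 + 2*w + 4*t) + 10 = 6 + 2*w + 4*t)
(I(-5) - 240) + V(-4, 11) = (7*(-5) - 240) + (6 + 2*11 + 4*(-4)) = (-35 - 240) + (6 + 22 - 16) = -275 + 12 = -263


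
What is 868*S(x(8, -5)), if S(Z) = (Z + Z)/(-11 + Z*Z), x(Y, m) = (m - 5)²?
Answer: 24800/1427 ≈ 17.379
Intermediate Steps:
x(Y, m) = (-5 + m)²
S(Z) = 2*Z/(-11 + Z²) (S(Z) = (2*Z)/(-11 + Z²) = 2*Z/(-11 + Z²))
868*S(x(8, -5)) = 868*(2*(-5 - 5)²/(-11 + ((-5 - 5)²)²)) = 868*(2*(-10)²/(-11 + ((-10)²)²)) = 868*(2*100/(-11 + 100²)) = 868*(2*100/(-11 + 10000)) = 868*(2*100/9989) = 868*(2*100*(1/9989)) = 868*(200/9989) = 24800/1427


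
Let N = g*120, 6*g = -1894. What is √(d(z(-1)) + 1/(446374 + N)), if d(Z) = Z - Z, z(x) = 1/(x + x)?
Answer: √408494/408494 ≈ 0.0015646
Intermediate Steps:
g = -947/3 (g = (⅙)*(-1894) = -947/3 ≈ -315.67)
N = -37880 (N = -947/3*120 = -37880)
z(x) = 1/(2*x)
d(Z) = 0
√(d(z(-1)) + 1/(446374 + N)) = √(0 + 1/(446374 - 37880)) = √(0 + 1/408494) = √(1/408494) = √408494/408494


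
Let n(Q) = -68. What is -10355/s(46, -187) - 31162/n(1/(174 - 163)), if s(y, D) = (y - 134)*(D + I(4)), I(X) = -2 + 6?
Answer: 125282177/273768 ≈ 457.62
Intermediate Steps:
I(X) = 4
s(y, D) = (-134 + y)*(4 + D) (s(y, D) = (y - 134)*(D + 4) = (-134 + y)*(4 + D))
-10355/s(46, -187) - 31162/n(1/(174 - 163)) = -10355/(-536 - 134*(-187) + 4*46 - 187*46) - 31162/(-68) = -10355/(-536 + 25058 + 184 - 8602) - 31162*(-1/68) = -10355/16104 + 15581/34 = 125282177/273768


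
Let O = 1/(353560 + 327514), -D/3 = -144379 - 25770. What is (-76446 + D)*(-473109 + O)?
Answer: -139844773976449065/681074 ≈ -2.0533e+11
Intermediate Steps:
D = 510447 (D = -3*(-144379 - 25770) = -3*(-170149) = 510447)
O = 1/681074 ≈ 1.4683e-6
(-76446 + D)*(-473109 + O) = (-76446 + 510447)*(-473109 + 1/681074) = 434001*(-322222239065/681074) = -139844773976449065/681074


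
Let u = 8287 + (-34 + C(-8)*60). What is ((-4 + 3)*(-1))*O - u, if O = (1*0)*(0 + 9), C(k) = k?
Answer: -7773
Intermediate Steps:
O = 0 (O = 0*9 = 0)
u = 7773 (u = 8287 + (-34 - 8*60) = 8287 + (-34 - 480) = 8287 - 514 = 7773)
((-4 + 3)*(-1))*O - u = ((-4 + 3)*(-1))*0 - 1*7773 = -1*(-1)*0 - 7773 = 1*0 - 7773 = 0 - 7773 = -7773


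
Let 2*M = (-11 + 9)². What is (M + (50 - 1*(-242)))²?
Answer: 86436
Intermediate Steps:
M = 2 (M = (-11 + 9)²/2 = (½)*(-2)² = (½)*4 = 2)
(M + (50 - 1*(-242)))² = (2 + (50 - 1*(-242)))² = (2 + (50 + 242))² = (2 + 292)² = 294² = 86436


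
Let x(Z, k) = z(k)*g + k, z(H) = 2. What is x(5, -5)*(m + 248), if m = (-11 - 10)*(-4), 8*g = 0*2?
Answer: -1660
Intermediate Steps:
g = 0 (g = (0*2)/8 = (⅛)*0 = 0)
m = 84 (m = -21*(-4) = 84)
x(Z, k) = k (x(Z, k) = 2*0 + k = 0 + k = k)
x(5, -5)*(m + 248) = -5*(84 + 248) = -5*332 = -1660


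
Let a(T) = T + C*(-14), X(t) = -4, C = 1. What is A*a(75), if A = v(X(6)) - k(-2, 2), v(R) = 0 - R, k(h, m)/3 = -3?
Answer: 793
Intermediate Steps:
k(h, m) = -9 (k(h, m) = 3*(-3) = -9)
v(R) = -R
a(T) = -14 + T (a(T) = T + 1*(-14) = T - 14 = -14 + T)
A = 13 (A = -1*(-4) - 1*(-9) = 4 + 9 = 13)
A*a(75) = 13*(-14 + 75) = 13*61 = 793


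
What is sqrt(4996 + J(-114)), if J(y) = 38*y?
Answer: 2*sqrt(166) ≈ 25.768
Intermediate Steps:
sqrt(4996 + J(-114)) = sqrt(4996 + 38*(-114)) = sqrt(4996 - 4332) = sqrt(664) = 2*sqrt(166)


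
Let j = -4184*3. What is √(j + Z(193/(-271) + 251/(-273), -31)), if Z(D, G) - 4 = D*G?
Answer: I*√68404435732542/73983 ≈ 111.79*I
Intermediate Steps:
j = -12552
Z(D, G) = 4 + D*G
√(j + Z(193/(-271) + 251/(-273), -31)) = √(-12552 + (4 + (193/(-271) + 251/(-273))*(-31))) = √(-12552 + (4 + (193*(-1/271) + 251*(-1/273))*(-31))) = √(-12552 + (4 + (-193/271 - 251/273)*(-31))) = √(-12552 + (4 - 120710/73983*(-31))) = √(-12552 + (4 + 3742010/73983)) = √(-12552 + 4037942/73983) = √(-924596674/73983) = I*√68404435732542/73983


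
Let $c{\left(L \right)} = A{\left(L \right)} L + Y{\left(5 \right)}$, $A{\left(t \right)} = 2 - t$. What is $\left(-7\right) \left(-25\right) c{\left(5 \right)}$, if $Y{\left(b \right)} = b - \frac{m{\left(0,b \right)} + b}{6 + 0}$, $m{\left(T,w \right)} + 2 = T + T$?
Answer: $- \frac{3675}{2} \approx -1837.5$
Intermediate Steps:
$m{\left(T,w \right)} = -2 + 2 T$ ($m{\left(T,w \right)} = -2 + \left(T + T\right) = -2 + 2 T$)
$Y{\left(b \right)} = \frac{1}{3} + \frac{5 b}{6}$ ($Y{\left(b \right)} = b - \frac{\left(-2 + 2 \cdot 0\right) + b}{6 + 0} = b - \frac{\left(-2 + 0\right) + b}{6} = b - \left(-2 + b\right) \frac{1}{6} = b - \left(- \frac{1}{3} + \frac{b}{6}\right) = \frac{1}{3} + \frac{5 b}{6}$)
$c{\left(L \right)} = \frac{9}{2} + L \left(2 - L\right)$ ($c{\left(L \right)} = \left(2 - L\right) L + \left(\frac{1}{3} + \frac{5}{6} \cdot 5\right) = L \left(2 - L\right) + \left(\frac{1}{3} + \frac{25}{6}\right) = L \left(2 - L\right) + \frac{9}{2} = \frac{9}{2} + L \left(2 - L\right)$)
$\left(-7\right) \left(-25\right) c{\left(5 \right)} = \left(-7\right) \left(-25\right) \left(\frac{9}{2} - 5 \left(-2 + 5\right)\right) = 175 \left(\frac{9}{2} - 5 \cdot 3\right) = 175 \left(\frac{9}{2} - 15\right) = 175 \left(- \frac{21}{2}\right) = - \frac{3675}{2}$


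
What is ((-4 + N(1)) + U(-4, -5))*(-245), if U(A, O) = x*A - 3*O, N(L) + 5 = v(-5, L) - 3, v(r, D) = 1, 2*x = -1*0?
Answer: -980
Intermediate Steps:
x = 0 (x = (-1*0)/2 = (½)*0 = 0)
N(L) = -7 (N(L) = -5 + (1 - 3) = -5 - 2 = -7)
U(A, O) = -3*O (U(A, O) = 0*A - 3*O = 0 - 3*O = -3*O)
((-4 + N(1)) + U(-4, -5))*(-245) = ((-4 - 7) - 3*(-5))*(-245) = (-11 + 15)*(-245) = 4*(-245) = -980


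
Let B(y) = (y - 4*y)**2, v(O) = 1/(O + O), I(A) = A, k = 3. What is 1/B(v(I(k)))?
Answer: 4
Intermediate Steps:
v(O) = 1/(2*O)
B(y) = 9*y**2 (B(y) = (-3*y)**2 = 9*y**2)
1/B(v(I(k))) = 1/(9*((1/2)/3)**2) = 1/(9*((1/2)*(1/3))**2) = 1/(9*(1/6)**2) = 1/(9*(1/36)) = 1/(1/4) = 4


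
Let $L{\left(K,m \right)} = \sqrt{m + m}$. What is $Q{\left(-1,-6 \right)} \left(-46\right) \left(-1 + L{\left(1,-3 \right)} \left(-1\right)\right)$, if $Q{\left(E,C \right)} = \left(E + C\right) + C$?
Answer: $-598 - 598 i \sqrt{6} \approx -598.0 - 1464.8 i$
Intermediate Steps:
$L{\left(K,m \right)} = \sqrt{2} \sqrt{m}$ ($L{\left(K,m \right)} = \sqrt{2 m} = \sqrt{2} \sqrt{m}$)
$Q{\left(E,C \right)} = E + 2 C$ ($Q{\left(E,C \right)} = \left(C + E\right) + C = E + 2 C$)
$Q{\left(-1,-6 \right)} \left(-46\right) \left(-1 + L{\left(1,-3 \right)} \left(-1\right)\right) = \left(-1 + 2 \left(-6\right)\right) \left(-46\right) \left(-1 + \sqrt{2} \sqrt{-3} \left(-1\right)\right) = \left(-1 - 12\right) \left(-46\right) \left(-1 + \sqrt{2} i \sqrt{3} \left(-1\right)\right) = \left(-13\right) \left(-46\right) \left(-1 + i \sqrt{6} \left(-1\right)\right) = 598 \left(-1 - i \sqrt{6}\right) = -598 - 598 i \sqrt{6}$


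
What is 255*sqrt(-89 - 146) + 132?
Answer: 132 + 255*I*sqrt(235) ≈ 132.0 + 3909.1*I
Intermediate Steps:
255*sqrt(-89 - 146) + 132 = 255*sqrt(-235) + 132 = 255*(I*sqrt(235)) + 132 = 255*I*sqrt(235) + 132 = 132 + 255*I*sqrt(235)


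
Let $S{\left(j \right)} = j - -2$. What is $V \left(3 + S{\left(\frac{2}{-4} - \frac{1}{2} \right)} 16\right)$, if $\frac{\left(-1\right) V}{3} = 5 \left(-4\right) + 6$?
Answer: $798$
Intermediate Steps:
$S{\left(j \right)} = 2 + j$ ($S{\left(j \right)} = j + 2 = 2 + j$)
$V = 42$ ($V = - 3 \left(5 \left(-4\right) + 6\right) = - 3 \left(-20 + 6\right) = \left(-3\right) \left(-14\right) = 42$)
$V \left(3 + S{\left(\frac{2}{-4} - \frac{1}{2} \right)} 16\right) = 42 \left(3 + \left(2 + \left(\frac{2}{-4} - \frac{1}{2}\right)\right) 16\right) = 42 \left(3 + \left(2 + \left(2 \left(- \frac{1}{4}\right) - \frac{1}{2}\right)\right) 16\right) = 42 \left(3 + \left(2 - 1\right) 16\right) = 42 \left(3 + 1 \cdot 16\right) = 42 \left(3 + 16\right) = 42 \cdot 19 = 798$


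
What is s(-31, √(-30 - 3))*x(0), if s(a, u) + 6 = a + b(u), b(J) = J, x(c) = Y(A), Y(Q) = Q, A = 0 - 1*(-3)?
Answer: -111 + 3*I*√33 ≈ -111.0 + 17.234*I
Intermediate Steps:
A = 3 (A = 0 + 3 = 3)
x(c) = 3
s(a, u) = -6 + a + u (s(a, u) = -6 + (a + u) = -6 + a + u)
s(-31, √(-30 - 3))*x(0) = (-6 - 31 + √(-30 - 3))*3 = (-6 - 31 + √(-33))*3 = (-6 - 31 + I*√33)*3 = (-37 + I*√33)*3 = -111 + 3*I*√33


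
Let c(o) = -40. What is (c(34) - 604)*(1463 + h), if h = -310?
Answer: -742532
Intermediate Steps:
(c(34) - 604)*(1463 + h) = (-40 - 604)*(1463 - 310) = -644*1153 = -742532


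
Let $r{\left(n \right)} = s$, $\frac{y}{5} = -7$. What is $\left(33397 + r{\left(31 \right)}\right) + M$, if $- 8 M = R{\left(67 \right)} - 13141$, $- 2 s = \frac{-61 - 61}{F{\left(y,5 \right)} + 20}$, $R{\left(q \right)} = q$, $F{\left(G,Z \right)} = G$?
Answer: $\frac{2101631}{60} \approx 35027.0$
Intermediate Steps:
$y = -35$ ($y = 5 \left(-7\right) = -35$)
$s = - \frac{61}{15}$ ($s = - \frac{\left(-61 - 61\right) \frac{1}{-35 + 20}}{2} = - \frac{\left(-122\right) \frac{1}{-15}}{2} = - \frac{\left(-122\right) \left(- \frac{1}{15}\right)}{2} = \left(- \frac{1}{2}\right) \frac{122}{15} = - \frac{61}{15} \approx -4.0667$)
$r{\left(n \right)} = - \frac{61}{15}$
$M = \frac{6537}{4}$ ($M = - \frac{67 - 13141}{8} = \left(- \frac{1}{8}\right) \left(-13074\right) = \frac{6537}{4} \approx 1634.3$)
$\left(33397 + r{\left(31 \right)}\right) + M = \left(33397 - \frac{61}{15}\right) + \frac{6537}{4} = \frac{500894}{15} + \frac{6537}{4} = \frac{2101631}{60}$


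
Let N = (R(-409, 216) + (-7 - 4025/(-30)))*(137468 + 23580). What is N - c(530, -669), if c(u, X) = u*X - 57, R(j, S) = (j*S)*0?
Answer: 62503693/3 ≈ 2.0835e+7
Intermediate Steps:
R(j, S) = 0 (R(j, S) = (S*j)*0 = 0)
c(u, X) = -57 + X*u (c(u, X) = X*u - 57 = -57 + X*u)
N = 61439812/3 (N = (0 + (-7 - 4025/(-30)))*(137468 + 23580) = (0 + (-7 - 4025*(-1)/30))*161048 = (0 + (-7 - 175*(-23/30)))*161048 = (0 + (-7 + 805/6))*161048 = (0 + 763/6)*161048 = (763/6)*161048 = 61439812/3 ≈ 2.0480e+7)
N - c(530, -669) = 61439812/3 - (-57 - 669*530) = 61439812/3 - (-57 - 354570) = 61439812/3 - 1*(-354627) = 61439812/3 + 354627 = 62503693/3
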